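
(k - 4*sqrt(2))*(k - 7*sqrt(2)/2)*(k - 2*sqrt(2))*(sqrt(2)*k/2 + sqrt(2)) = sqrt(2)*k^4/2 - 19*k^3/2 + sqrt(2)*k^3 - 19*k^2 + 29*sqrt(2)*k^2 - 56*k + 58*sqrt(2)*k - 112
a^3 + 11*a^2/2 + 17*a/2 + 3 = (a + 1/2)*(a + 2)*(a + 3)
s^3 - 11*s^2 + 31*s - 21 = (s - 7)*(s - 3)*(s - 1)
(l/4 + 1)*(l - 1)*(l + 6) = l^3/4 + 9*l^2/4 + 7*l/2 - 6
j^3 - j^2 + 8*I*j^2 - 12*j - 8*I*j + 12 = (j - 1)*(j + 2*I)*(j + 6*I)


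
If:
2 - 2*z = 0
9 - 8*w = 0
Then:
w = 9/8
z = 1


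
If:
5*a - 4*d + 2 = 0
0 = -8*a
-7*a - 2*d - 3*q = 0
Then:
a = 0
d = 1/2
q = -1/3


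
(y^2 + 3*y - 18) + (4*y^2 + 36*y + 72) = 5*y^2 + 39*y + 54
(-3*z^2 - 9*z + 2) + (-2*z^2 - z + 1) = -5*z^2 - 10*z + 3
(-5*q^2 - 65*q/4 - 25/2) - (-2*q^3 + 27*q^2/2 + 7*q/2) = 2*q^3 - 37*q^2/2 - 79*q/4 - 25/2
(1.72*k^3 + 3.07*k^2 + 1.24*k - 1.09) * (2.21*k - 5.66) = 3.8012*k^4 - 2.9505*k^3 - 14.6358*k^2 - 9.4273*k + 6.1694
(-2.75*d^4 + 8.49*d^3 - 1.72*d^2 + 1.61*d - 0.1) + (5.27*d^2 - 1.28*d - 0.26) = -2.75*d^4 + 8.49*d^3 + 3.55*d^2 + 0.33*d - 0.36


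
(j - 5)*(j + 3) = j^2 - 2*j - 15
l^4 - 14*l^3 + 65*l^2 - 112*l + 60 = (l - 6)*(l - 5)*(l - 2)*(l - 1)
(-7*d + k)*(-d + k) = 7*d^2 - 8*d*k + k^2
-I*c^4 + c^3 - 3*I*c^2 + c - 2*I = (c - I)^2*(c + 2*I)*(-I*c + 1)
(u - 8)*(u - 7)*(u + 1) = u^3 - 14*u^2 + 41*u + 56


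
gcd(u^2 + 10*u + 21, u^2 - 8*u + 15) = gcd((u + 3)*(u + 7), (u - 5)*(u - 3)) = 1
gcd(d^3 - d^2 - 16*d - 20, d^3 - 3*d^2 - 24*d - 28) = d^2 + 4*d + 4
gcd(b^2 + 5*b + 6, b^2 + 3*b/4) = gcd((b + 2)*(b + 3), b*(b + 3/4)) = 1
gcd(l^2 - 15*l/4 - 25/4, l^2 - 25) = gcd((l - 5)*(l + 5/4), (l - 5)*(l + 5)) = l - 5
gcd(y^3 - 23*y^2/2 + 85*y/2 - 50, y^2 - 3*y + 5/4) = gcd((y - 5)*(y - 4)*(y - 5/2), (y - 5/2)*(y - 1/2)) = y - 5/2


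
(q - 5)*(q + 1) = q^2 - 4*q - 5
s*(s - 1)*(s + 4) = s^3 + 3*s^2 - 4*s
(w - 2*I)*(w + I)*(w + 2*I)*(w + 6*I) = w^4 + 7*I*w^3 - 2*w^2 + 28*I*w - 24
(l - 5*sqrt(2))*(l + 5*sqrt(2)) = l^2 - 50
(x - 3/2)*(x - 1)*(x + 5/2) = x^3 - 19*x/4 + 15/4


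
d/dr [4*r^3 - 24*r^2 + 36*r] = 12*r^2 - 48*r + 36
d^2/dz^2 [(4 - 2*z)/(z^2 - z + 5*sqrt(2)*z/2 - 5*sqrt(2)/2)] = 8*((2 - z)*(4*z - 2 + 5*sqrt(2))^2 + (6*z - 6 + 5*sqrt(2))*(2*z^2 - 2*z + 5*sqrt(2)*z - 5*sqrt(2)))/(2*z^2 - 2*z + 5*sqrt(2)*z - 5*sqrt(2))^3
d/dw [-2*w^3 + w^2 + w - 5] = -6*w^2 + 2*w + 1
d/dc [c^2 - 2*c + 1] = 2*c - 2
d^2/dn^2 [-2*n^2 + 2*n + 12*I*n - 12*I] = -4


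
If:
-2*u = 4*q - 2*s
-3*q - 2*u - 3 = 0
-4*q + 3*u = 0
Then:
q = -9/17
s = -30/17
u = -12/17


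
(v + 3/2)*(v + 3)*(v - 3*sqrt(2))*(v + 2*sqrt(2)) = v^4 - sqrt(2)*v^3 + 9*v^3/2 - 15*v^2/2 - 9*sqrt(2)*v^2/2 - 54*v - 9*sqrt(2)*v/2 - 54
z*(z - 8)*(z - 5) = z^3 - 13*z^2 + 40*z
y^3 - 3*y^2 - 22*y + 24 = (y - 6)*(y - 1)*(y + 4)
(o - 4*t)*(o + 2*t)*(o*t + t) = o^3*t - 2*o^2*t^2 + o^2*t - 8*o*t^3 - 2*o*t^2 - 8*t^3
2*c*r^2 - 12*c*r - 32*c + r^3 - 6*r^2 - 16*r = (2*c + r)*(r - 8)*(r + 2)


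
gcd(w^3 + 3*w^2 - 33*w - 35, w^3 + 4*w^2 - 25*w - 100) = w - 5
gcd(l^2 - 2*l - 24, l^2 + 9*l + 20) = l + 4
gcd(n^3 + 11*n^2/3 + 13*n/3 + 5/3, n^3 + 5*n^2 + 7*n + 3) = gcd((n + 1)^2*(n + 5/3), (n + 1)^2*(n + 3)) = n^2 + 2*n + 1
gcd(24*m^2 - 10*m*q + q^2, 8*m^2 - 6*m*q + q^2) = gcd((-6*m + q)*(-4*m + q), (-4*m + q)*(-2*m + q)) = -4*m + q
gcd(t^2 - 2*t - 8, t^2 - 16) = t - 4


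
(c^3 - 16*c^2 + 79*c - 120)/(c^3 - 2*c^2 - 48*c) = (c^2 - 8*c + 15)/(c*(c + 6))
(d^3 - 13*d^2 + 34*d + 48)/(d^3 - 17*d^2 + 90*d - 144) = (d + 1)/(d - 3)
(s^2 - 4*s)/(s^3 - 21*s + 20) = s/(s^2 + 4*s - 5)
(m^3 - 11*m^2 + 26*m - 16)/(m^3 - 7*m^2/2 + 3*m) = 2*(m^2 - 9*m + 8)/(m*(2*m - 3))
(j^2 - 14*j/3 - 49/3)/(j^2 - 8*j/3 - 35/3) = (j - 7)/(j - 5)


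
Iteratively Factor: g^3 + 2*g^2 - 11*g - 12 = (g + 1)*(g^2 + g - 12) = (g - 3)*(g + 1)*(g + 4)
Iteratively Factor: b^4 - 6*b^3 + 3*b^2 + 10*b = (b)*(b^3 - 6*b^2 + 3*b + 10) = b*(b - 5)*(b^2 - b - 2) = b*(b - 5)*(b + 1)*(b - 2)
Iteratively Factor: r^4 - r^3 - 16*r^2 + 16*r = (r - 4)*(r^3 + 3*r^2 - 4*r) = (r - 4)*(r - 1)*(r^2 + 4*r) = (r - 4)*(r - 1)*(r + 4)*(r)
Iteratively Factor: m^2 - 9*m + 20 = (m - 4)*(m - 5)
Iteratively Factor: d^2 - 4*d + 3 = (d - 3)*(d - 1)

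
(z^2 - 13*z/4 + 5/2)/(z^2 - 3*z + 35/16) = 4*(z - 2)/(4*z - 7)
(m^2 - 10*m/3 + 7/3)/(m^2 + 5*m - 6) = (m - 7/3)/(m + 6)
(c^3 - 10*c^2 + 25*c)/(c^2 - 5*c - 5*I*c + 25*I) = c*(c - 5)/(c - 5*I)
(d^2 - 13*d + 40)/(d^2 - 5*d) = (d - 8)/d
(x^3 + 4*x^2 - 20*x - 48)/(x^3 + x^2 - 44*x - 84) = (x - 4)/(x - 7)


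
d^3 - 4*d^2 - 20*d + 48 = (d - 6)*(d - 2)*(d + 4)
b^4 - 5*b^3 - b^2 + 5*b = b*(b - 5)*(b - 1)*(b + 1)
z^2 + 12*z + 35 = (z + 5)*(z + 7)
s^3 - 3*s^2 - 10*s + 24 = (s - 4)*(s - 2)*(s + 3)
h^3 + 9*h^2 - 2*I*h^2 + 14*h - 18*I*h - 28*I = (h + 2)*(h + 7)*(h - 2*I)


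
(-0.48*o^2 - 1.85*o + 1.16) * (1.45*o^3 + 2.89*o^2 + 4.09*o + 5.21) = -0.696*o^5 - 4.0697*o^4 - 5.6277*o^3 - 6.7149*o^2 - 4.8941*o + 6.0436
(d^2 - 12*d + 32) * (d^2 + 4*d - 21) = d^4 - 8*d^3 - 37*d^2 + 380*d - 672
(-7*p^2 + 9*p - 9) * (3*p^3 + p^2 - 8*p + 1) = -21*p^5 + 20*p^4 + 38*p^3 - 88*p^2 + 81*p - 9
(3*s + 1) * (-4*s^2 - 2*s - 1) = -12*s^3 - 10*s^2 - 5*s - 1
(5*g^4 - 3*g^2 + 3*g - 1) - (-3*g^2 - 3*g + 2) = 5*g^4 + 6*g - 3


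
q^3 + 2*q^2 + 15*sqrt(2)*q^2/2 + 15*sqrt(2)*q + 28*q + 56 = (q + 2)*(q + 7*sqrt(2)/2)*(q + 4*sqrt(2))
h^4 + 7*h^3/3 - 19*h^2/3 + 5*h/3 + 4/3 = (h - 1)^2*(h + 1/3)*(h + 4)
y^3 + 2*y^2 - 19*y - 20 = (y - 4)*(y + 1)*(y + 5)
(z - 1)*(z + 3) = z^2 + 2*z - 3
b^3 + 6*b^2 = b^2*(b + 6)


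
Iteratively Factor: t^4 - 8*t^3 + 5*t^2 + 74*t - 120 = (t - 5)*(t^3 - 3*t^2 - 10*t + 24) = (t - 5)*(t + 3)*(t^2 - 6*t + 8) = (t - 5)*(t - 2)*(t + 3)*(t - 4)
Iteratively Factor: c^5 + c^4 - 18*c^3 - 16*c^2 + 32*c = (c + 2)*(c^4 - c^3 - 16*c^2 + 16*c) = (c - 4)*(c + 2)*(c^3 + 3*c^2 - 4*c) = c*(c - 4)*(c + 2)*(c^2 + 3*c - 4) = c*(c - 4)*(c - 1)*(c + 2)*(c + 4)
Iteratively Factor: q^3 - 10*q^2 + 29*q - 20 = (q - 4)*(q^2 - 6*q + 5) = (q - 4)*(q - 1)*(q - 5)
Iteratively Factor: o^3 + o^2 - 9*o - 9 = (o + 3)*(o^2 - 2*o - 3) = (o + 1)*(o + 3)*(o - 3)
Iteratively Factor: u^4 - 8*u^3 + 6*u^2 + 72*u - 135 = (u - 3)*(u^3 - 5*u^2 - 9*u + 45) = (u - 5)*(u - 3)*(u^2 - 9) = (u - 5)*(u - 3)*(u + 3)*(u - 3)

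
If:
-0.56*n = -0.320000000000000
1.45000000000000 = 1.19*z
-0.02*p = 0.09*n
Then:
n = 0.57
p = -2.57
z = 1.22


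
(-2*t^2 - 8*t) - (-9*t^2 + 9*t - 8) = 7*t^2 - 17*t + 8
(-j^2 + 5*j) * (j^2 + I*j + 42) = -j^4 + 5*j^3 - I*j^3 - 42*j^2 + 5*I*j^2 + 210*j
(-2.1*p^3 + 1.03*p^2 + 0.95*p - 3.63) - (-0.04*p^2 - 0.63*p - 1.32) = -2.1*p^3 + 1.07*p^2 + 1.58*p - 2.31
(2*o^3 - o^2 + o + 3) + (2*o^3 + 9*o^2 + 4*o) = 4*o^3 + 8*o^2 + 5*o + 3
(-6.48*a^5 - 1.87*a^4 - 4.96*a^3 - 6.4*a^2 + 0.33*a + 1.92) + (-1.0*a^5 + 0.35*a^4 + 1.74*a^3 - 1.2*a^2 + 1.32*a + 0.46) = -7.48*a^5 - 1.52*a^4 - 3.22*a^3 - 7.6*a^2 + 1.65*a + 2.38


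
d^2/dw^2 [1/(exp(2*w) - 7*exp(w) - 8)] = ((7 - 4*exp(w))*(-exp(2*w) + 7*exp(w) + 8) - 2*(2*exp(w) - 7)^2*exp(w))*exp(w)/(-exp(2*w) + 7*exp(w) + 8)^3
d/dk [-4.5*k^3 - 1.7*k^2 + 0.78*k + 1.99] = -13.5*k^2 - 3.4*k + 0.78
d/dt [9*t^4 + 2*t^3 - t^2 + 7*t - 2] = 36*t^3 + 6*t^2 - 2*t + 7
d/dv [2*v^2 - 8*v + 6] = 4*v - 8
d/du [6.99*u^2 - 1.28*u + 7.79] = 13.98*u - 1.28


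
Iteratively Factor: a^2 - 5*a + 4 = (a - 4)*(a - 1)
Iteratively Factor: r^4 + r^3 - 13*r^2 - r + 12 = (r - 3)*(r^3 + 4*r^2 - r - 4) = (r - 3)*(r + 1)*(r^2 + 3*r - 4) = (r - 3)*(r + 1)*(r + 4)*(r - 1)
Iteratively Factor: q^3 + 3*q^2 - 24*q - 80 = (q + 4)*(q^2 - q - 20) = (q - 5)*(q + 4)*(q + 4)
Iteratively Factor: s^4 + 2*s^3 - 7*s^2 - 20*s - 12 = (s + 2)*(s^3 - 7*s - 6) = (s - 3)*(s + 2)*(s^2 + 3*s + 2) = (s - 3)*(s + 1)*(s + 2)*(s + 2)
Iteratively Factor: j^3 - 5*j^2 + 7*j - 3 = (j - 1)*(j^2 - 4*j + 3) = (j - 1)^2*(j - 3)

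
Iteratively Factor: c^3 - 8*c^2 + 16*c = (c - 4)*(c^2 - 4*c) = c*(c - 4)*(c - 4)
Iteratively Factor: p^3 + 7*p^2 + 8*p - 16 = (p + 4)*(p^2 + 3*p - 4) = (p - 1)*(p + 4)*(p + 4)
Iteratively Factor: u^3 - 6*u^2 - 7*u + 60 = (u - 4)*(u^2 - 2*u - 15) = (u - 4)*(u + 3)*(u - 5)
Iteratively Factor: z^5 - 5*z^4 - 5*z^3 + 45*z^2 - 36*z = (z - 3)*(z^4 - 2*z^3 - 11*z^2 + 12*z) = (z - 4)*(z - 3)*(z^3 + 2*z^2 - 3*z) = (z - 4)*(z - 3)*(z + 3)*(z^2 - z) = (z - 4)*(z - 3)*(z - 1)*(z + 3)*(z)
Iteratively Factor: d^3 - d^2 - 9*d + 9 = (d - 1)*(d^2 - 9) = (d - 3)*(d - 1)*(d + 3)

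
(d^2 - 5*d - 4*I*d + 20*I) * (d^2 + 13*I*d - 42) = d^4 - 5*d^3 + 9*I*d^3 + 10*d^2 - 45*I*d^2 - 50*d + 168*I*d - 840*I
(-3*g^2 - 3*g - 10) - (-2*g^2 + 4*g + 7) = -g^2 - 7*g - 17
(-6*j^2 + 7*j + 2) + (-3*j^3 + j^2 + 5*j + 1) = -3*j^3 - 5*j^2 + 12*j + 3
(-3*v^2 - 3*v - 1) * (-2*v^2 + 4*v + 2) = 6*v^4 - 6*v^3 - 16*v^2 - 10*v - 2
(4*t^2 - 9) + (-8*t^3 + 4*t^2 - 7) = -8*t^3 + 8*t^2 - 16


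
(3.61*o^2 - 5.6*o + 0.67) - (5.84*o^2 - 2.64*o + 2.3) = -2.23*o^2 - 2.96*o - 1.63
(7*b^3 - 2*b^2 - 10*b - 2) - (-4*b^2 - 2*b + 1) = 7*b^3 + 2*b^2 - 8*b - 3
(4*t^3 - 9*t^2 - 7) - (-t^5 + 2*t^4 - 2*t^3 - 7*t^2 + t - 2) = t^5 - 2*t^4 + 6*t^3 - 2*t^2 - t - 5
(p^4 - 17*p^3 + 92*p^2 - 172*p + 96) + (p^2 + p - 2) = p^4 - 17*p^3 + 93*p^2 - 171*p + 94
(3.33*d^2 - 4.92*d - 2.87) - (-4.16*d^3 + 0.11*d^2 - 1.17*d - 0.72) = 4.16*d^3 + 3.22*d^2 - 3.75*d - 2.15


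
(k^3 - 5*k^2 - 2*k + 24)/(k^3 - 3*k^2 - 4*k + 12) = (k - 4)/(k - 2)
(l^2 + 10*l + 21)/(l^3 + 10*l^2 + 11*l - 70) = (l + 3)/(l^2 + 3*l - 10)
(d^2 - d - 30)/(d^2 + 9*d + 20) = (d - 6)/(d + 4)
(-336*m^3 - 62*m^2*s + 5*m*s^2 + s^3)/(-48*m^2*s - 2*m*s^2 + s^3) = (7*m + s)/s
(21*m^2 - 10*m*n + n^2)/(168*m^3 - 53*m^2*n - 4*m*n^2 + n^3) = (7*m - n)/(56*m^2 + m*n - n^2)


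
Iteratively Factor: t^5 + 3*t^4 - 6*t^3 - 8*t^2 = (t)*(t^4 + 3*t^3 - 6*t^2 - 8*t) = t*(t + 1)*(t^3 + 2*t^2 - 8*t) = t^2*(t + 1)*(t^2 + 2*t - 8) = t^2*(t - 2)*(t + 1)*(t + 4)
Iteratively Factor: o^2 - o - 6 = (o + 2)*(o - 3)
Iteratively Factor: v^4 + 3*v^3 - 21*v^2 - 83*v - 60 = (v - 5)*(v^3 + 8*v^2 + 19*v + 12) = (v - 5)*(v + 3)*(v^2 + 5*v + 4) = (v - 5)*(v + 3)*(v + 4)*(v + 1)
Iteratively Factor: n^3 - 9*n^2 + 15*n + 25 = (n - 5)*(n^2 - 4*n - 5) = (n - 5)^2*(n + 1)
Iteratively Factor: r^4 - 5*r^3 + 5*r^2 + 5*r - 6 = (r - 3)*(r^3 - 2*r^2 - r + 2) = (r - 3)*(r - 2)*(r^2 - 1) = (r - 3)*(r - 2)*(r + 1)*(r - 1)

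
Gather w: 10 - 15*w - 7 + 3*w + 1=4 - 12*w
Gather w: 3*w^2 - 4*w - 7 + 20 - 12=3*w^2 - 4*w + 1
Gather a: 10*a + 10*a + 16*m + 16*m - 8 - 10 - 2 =20*a + 32*m - 20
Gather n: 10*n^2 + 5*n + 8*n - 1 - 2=10*n^2 + 13*n - 3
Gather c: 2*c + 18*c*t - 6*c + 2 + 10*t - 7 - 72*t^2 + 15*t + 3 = c*(18*t - 4) - 72*t^2 + 25*t - 2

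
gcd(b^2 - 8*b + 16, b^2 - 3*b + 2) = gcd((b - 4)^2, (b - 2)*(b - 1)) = 1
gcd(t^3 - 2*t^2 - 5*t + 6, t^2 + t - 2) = t^2 + t - 2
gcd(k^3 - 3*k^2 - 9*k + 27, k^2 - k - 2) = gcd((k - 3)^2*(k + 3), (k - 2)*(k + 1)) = 1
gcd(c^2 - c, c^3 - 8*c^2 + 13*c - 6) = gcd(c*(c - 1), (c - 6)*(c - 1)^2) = c - 1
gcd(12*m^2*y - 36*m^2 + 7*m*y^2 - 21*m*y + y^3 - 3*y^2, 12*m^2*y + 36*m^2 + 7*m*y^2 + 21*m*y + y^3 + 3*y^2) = 12*m^2 + 7*m*y + y^2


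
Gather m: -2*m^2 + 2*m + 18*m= -2*m^2 + 20*m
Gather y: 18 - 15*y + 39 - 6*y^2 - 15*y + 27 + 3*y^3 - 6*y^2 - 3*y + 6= 3*y^3 - 12*y^2 - 33*y + 90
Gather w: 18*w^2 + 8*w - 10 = 18*w^2 + 8*w - 10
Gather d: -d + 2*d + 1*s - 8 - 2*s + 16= d - s + 8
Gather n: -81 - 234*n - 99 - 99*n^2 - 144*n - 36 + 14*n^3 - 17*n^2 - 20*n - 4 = 14*n^3 - 116*n^2 - 398*n - 220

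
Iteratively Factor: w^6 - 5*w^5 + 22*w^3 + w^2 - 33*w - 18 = (w - 2)*(w^5 - 3*w^4 - 6*w^3 + 10*w^2 + 21*w + 9) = (w - 2)*(w + 1)*(w^4 - 4*w^3 - 2*w^2 + 12*w + 9) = (w - 2)*(w + 1)^2*(w^3 - 5*w^2 + 3*w + 9) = (w - 2)*(w + 1)^3*(w^2 - 6*w + 9) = (w - 3)*(w - 2)*(w + 1)^3*(w - 3)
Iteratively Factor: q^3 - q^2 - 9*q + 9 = (q - 1)*(q^2 - 9) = (q - 3)*(q - 1)*(q + 3)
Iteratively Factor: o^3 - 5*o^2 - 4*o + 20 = (o + 2)*(o^2 - 7*o + 10) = (o - 2)*(o + 2)*(o - 5)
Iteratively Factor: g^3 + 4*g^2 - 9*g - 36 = (g - 3)*(g^2 + 7*g + 12) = (g - 3)*(g + 3)*(g + 4)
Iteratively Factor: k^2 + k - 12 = (k - 3)*(k + 4)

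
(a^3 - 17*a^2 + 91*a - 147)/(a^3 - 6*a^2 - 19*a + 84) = (a - 7)/(a + 4)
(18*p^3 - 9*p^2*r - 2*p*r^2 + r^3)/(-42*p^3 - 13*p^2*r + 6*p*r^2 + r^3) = (-6*p^2 + p*r + r^2)/(14*p^2 + 9*p*r + r^2)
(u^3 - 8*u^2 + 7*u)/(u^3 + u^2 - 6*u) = (u^2 - 8*u + 7)/(u^2 + u - 6)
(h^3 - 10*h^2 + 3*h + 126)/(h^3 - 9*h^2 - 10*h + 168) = (h + 3)/(h + 4)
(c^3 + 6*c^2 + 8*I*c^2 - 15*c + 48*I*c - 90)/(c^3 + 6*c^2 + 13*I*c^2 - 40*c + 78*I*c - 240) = (c + 3*I)/(c + 8*I)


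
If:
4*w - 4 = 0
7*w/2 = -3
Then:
No Solution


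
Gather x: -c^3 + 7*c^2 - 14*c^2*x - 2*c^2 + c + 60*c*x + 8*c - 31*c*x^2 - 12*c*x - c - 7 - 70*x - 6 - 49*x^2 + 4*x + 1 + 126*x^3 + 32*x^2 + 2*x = -c^3 + 5*c^2 + 8*c + 126*x^3 + x^2*(-31*c - 17) + x*(-14*c^2 + 48*c - 64) - 12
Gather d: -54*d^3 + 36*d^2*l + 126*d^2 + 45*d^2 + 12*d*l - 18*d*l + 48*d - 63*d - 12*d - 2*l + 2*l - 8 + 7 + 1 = -54*d^3 + d^2*(36*l + 171) + d*(-6*l - 27)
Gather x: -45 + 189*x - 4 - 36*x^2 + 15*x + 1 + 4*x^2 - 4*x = -32*x^2 + 200*x - 48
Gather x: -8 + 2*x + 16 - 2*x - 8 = 0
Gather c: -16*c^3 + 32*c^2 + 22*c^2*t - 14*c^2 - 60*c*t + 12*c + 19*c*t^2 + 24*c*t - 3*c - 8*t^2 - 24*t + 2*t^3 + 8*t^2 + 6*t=-16*c^3 + c^2*(22*t + 18) + c*(19*t^2 - 36*t + 9) + 2*t^3 - 18*t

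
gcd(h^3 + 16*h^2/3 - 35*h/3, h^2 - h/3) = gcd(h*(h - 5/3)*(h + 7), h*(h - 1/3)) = h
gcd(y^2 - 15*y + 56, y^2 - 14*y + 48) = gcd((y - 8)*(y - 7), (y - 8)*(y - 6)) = y - 8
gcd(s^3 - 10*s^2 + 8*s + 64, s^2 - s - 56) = s - 8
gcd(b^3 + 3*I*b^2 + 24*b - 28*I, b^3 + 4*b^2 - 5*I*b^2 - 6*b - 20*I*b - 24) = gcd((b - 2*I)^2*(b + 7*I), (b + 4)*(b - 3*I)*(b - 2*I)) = b - 2*I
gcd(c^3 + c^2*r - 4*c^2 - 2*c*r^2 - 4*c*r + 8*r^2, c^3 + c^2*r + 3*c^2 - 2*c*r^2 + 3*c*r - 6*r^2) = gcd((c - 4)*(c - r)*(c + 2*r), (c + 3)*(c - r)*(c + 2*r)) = -c^2 - c*r + 2*r^2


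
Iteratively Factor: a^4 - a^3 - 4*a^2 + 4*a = (a)*(a^3 - a^2 - 4*a + 4) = a*(a - 1)*(a^2 - 4) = a*(a - 1)*(a + 2)*(a - 2)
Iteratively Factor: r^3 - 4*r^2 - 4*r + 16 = (r - 2)*(r^2 - 2*r - 8) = (r - 4)*(r - 2)*(r + 2)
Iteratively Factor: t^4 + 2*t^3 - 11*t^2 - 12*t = (t + 4)*(t^3 - 2*t^2 - 3*t) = t*(t + 4)*(t^2 - 2*t - 3) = t*(t + 1)*(t + 4)*(t - 3)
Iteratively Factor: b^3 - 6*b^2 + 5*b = (b - 5)*(b^2 - b) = b*(b - 5)*(b - 1)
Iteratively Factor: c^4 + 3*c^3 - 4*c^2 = (c)*(c^3 + 3*c^2 - 4*c) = c*(c + 4)*(c^2 - c) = c^2*(c + 4)*(c - 1)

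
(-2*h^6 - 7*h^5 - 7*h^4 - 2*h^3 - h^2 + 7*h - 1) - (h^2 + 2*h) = -2*h^6 - 7*h^5 - 7*h^4 - 2*h^3 - 2*h^2 + 5*h - 1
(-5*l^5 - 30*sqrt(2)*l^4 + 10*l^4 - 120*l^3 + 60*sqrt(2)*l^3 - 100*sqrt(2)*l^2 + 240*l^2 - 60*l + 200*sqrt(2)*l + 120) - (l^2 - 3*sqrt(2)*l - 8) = -5*l^5 - 30*sqrt(2)*l^4 + 10*l^4 - 120*l^3 + 60*sqrt(2)*l^3 - 100*sqrt(2)*l^2 + 239*l^2 - 60*l + 203*sqrt(2)*l + 128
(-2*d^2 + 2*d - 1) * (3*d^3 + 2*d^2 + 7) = -6*d^5 + 2*d^4 + d^3 - 16*d^2 + 14*d - 7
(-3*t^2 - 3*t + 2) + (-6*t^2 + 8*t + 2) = -9*t^2 + 5*t + 4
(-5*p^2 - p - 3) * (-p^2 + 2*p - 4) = 5*p^4 - 9*p^3 + 21*p^2 - 2*p + 12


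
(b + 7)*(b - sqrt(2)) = b^2 - sqrt(2)*b + 7*b - 7*sqrt(2)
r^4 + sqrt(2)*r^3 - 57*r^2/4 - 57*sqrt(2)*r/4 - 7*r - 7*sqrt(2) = (r - 4)*(r + 1/2)*(r + 7/2)*(r + sqrt(2))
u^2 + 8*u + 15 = (u + 3)*(u + 5)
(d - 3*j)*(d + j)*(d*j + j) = d^3*j - 2*d^2*j^2 + d^2*j - 3*d*j^3 - 2*d*j^2 - 3*j^3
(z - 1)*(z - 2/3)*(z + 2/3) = z^3 - z^2 - 4*z/9 + 4/9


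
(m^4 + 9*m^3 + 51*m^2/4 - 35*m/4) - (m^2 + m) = m^4 + 9*m^3 + 47*m^2/4 - 39*m/4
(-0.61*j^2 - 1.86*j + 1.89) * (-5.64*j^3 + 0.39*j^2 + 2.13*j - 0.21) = 3.4404*j^5 + 10.2525*j^4 - 12.6843*j^3 - 3.0966*j^2 + 4.4163*j - 0.3969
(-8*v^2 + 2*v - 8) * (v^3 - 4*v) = -8*v^5 + 2*v^4 + 24*v^3 - 8*v^2 + 32*v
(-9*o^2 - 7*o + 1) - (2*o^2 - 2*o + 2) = -11*o^2 - 5*o - 1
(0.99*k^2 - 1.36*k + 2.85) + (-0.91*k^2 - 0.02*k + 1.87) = 0.08*k^2 - 1.38*k + 4.72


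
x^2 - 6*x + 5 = (x - 5)*(x - 1)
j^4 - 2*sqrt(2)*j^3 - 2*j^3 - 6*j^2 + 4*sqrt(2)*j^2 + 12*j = j*(j - 2)*(j - 3*sqrt(2))*(j + sqrt(2))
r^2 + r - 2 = (r - 1)*(r + 2)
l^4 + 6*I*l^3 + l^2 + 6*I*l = l*(l - I)*(l + I)*(l + 6*I)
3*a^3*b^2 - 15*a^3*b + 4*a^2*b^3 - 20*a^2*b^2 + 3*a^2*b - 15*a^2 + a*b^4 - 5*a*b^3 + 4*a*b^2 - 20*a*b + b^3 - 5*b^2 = (a + b)*(3*a + b)*(b - 5)*(a*b + 1)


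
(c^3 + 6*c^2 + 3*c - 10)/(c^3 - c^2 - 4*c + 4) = (c + 5)/(c - 2)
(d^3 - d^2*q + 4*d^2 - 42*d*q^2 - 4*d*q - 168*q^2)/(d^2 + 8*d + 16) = (d^2 - d*q - 42*q^2)/(d + 4)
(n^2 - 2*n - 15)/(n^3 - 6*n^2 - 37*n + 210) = (n + 3)/(n^2 - n - 42)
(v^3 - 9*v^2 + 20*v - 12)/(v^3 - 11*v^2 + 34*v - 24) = (v - 2)/(v - 4)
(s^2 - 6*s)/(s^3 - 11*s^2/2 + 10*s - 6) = 2*s*(s - 6)/(2*s^3 - 11*s^2 + 20*s - 12)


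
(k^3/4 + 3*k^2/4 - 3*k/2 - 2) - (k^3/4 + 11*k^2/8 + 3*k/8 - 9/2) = -5*k^2/8 - 15*k/8 + 5/2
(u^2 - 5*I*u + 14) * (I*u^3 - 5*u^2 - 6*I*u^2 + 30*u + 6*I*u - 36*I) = I*u^5 - 6*I*u^4 + 45*I*u^3 - 40*u^2 - 270*I*u^2 + 240*u + 84*I*u - 504*I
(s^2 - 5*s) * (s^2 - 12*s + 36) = s^4 - 17*s^3 + 96*s^2 - 180*s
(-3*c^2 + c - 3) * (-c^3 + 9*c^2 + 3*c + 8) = 3*c^5 - 28*c^4 + 3*c^3 - 48*c^2 - c - 24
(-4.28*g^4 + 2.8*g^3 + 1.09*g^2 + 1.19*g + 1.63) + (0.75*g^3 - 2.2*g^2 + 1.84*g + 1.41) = -4.28*g^4 + 3.55*g^3 - 1.11*g^2 + 3.03*g + 3.04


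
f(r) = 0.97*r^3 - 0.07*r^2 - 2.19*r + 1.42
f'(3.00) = 23.58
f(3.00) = 20.41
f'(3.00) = 23.58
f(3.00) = 20.41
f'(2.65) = 17.87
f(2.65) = 13.18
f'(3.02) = 23.93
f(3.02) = 20.89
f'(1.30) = 2.55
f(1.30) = 0.59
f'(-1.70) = 6.46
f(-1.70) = 0.18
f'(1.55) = 4.58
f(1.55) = 1.47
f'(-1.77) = 7.17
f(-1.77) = -0.30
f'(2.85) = 21.05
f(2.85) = 17.06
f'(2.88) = 21.54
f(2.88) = 17.70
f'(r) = 2.91*r^2 - 0.14*r - 2.19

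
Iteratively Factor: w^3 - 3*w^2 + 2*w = (w - 1)*(w^2 - 2*w) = (w - 2)*(w - 1)*(w)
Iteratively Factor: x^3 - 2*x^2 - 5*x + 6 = (x + 2)*(x^2 - 4*x + 3) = (x - 3)*(x + 2)*(x - 1)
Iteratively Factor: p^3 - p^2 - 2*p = (p + 1)*(p^2 - 2*p) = p*(p + 1)*(p - 2)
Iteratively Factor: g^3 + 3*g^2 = (g)*(g^2 + 3*g) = g^2*(g + 3)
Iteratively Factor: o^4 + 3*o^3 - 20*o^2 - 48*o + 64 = (o + 4)*(o^3 - o^2 - 16*o + 16) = (o + 4)^2*(o^2 - 5*o + 4) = (o - 4)*(o + 4)^2*(o - 1)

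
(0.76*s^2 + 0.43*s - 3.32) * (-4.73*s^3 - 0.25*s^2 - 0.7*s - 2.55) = -3.5948*s^5 - 2.2239*s^4 + 15.0641*s^3 - 1.409*s^2 + 1.2275*s + 8.466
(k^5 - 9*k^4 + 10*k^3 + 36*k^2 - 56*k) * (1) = k^5 - 9*k^4 + 10*k^3 + 36*k^2 - 56*k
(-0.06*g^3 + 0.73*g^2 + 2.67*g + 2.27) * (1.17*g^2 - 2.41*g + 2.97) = -0.0702*g^5 + 0.9987*g^4 + 1.1864*g^3 - 1.6107*g^2 + 2.4592*g + 6.7419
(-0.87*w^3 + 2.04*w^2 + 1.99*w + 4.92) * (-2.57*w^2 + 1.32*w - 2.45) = 2.2359*w^5 - 6.3912*w^4 - 0.29*w^3 - 15.0156*w^2 + 1.6189*w - 12.054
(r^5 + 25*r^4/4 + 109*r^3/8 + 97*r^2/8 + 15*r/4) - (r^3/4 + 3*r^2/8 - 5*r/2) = r^5 + 25*r^4/4 + 107*r^3/8 + 47*r^2/4 + 25*r/4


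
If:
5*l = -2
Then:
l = -2/5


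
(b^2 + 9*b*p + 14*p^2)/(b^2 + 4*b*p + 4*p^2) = (b + 7*p)/(b + 2*p)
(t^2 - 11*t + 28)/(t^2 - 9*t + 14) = (t - 4)/(t - 2)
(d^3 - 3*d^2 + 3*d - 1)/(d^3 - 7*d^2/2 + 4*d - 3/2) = 2*(d - 1)/(2*d - 3)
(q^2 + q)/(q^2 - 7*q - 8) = q/(q - 8)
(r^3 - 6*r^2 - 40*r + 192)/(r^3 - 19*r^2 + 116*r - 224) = (r + 6)/(r - 7)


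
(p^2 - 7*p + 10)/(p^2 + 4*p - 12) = (p - 5)/(p + 6)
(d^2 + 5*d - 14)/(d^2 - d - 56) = (d - 2)/(d - 8)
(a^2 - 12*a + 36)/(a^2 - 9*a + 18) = (a - 6)/(a - 3)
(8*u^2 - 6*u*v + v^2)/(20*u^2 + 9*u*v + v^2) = (8*u^2 - 6*u*v + v^2)/(20*u^2 + 9*u*v + v^2)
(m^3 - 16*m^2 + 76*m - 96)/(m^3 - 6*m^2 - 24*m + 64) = (m - 6)/(m + 4)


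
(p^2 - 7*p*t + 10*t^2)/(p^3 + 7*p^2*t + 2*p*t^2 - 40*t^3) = (p - 5*t)/(p^2 + 9*p*t + 20*t^2)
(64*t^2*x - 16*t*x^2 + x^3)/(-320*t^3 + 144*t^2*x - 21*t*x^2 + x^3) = x/(-5*t + x)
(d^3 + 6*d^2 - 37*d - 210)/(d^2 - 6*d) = d + 12 + 35/d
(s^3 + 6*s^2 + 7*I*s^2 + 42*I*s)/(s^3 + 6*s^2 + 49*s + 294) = s/(s - 7*I)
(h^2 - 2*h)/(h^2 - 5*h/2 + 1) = 2*h/(2*h - 1)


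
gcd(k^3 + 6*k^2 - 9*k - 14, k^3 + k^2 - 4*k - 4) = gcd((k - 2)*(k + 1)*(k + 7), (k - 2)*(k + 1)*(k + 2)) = k^2 - k - 2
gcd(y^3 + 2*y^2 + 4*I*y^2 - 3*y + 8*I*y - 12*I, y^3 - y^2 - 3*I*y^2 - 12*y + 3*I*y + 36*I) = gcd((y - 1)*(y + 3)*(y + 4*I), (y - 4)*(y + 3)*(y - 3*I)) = y + 3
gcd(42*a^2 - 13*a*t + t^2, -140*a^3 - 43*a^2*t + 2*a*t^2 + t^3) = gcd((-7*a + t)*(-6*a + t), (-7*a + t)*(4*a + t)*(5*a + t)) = -7*a + t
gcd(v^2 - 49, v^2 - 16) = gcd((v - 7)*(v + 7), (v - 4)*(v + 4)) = 1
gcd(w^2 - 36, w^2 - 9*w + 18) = w - 6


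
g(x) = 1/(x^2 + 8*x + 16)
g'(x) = (-2*x - 8)/(x^2 + 8*x + 16)^2 = 2*(-x - 4)/(x^2 + 8*x + 16)^2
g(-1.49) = 0.16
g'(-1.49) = -0.13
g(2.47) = 0.02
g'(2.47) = -0.01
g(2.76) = 0.02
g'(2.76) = -0.01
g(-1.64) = 0.18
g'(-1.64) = -0.15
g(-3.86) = 51.02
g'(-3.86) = -728.86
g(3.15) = 0.02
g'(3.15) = -0.01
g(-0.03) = 0.06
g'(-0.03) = -0.03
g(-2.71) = 0.60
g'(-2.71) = -0.93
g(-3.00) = 1.00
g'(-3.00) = -2.00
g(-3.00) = 1.00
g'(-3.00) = -2.00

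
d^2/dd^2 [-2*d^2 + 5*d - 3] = -4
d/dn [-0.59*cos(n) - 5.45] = 0.59*sin(n)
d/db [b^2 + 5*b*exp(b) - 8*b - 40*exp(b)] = 5*b*exp(b) + 2*b - 35*exp(b) - 8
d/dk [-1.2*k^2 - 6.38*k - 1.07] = -2.4*k - 6.38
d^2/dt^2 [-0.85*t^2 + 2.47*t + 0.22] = -1.70000000000000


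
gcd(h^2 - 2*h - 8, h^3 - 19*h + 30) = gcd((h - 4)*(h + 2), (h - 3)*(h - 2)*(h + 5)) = 1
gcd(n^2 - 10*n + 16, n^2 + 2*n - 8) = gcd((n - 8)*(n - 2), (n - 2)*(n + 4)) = n - 2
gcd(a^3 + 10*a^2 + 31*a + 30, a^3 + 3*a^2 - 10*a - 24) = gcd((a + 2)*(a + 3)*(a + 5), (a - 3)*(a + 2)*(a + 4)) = a + 2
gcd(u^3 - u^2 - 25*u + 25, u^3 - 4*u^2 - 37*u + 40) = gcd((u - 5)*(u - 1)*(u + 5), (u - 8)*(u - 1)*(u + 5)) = u^2 + 4*u - 5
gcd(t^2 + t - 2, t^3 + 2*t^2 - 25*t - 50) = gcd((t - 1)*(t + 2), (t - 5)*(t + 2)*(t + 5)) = t + 2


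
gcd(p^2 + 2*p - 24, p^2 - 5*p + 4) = p - 4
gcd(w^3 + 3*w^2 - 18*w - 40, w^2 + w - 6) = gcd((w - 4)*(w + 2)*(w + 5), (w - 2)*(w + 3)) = 1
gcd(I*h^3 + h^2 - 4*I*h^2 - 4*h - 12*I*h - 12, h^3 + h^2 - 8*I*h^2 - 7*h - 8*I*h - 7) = h - I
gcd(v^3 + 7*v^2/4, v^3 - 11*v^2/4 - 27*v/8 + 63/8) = v + 7/4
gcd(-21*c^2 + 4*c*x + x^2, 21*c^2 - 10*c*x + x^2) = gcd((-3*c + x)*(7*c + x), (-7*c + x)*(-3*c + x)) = -3*c + x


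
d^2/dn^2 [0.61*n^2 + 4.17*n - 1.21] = 1.22000000000000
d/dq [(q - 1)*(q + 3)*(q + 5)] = 3*q^2 + 14*q + 7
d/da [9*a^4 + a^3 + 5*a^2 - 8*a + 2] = 36*a^3 + 3*a^2 + 10*a - 8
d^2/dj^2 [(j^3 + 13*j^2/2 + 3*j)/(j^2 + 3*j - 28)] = (41*j^3 + 588*j^2 + 5208*j + 10696)/(j^6 + 9*j^5 - 57*j^4 - 477*j^3 + 1596*j^2 + 7056*j - 21952)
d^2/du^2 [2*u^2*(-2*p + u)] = -8*p + 12*u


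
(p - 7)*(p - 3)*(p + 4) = p^3 - 6*p^2 - 19*p + 84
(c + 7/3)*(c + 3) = c^2 + 16*c/3 + 7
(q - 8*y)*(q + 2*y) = q^2 - 6*q*y - 16*y^2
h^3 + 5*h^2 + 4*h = h*(h + 1)*(h + 4)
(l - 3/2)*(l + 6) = l^2 + 9*l/2 - 9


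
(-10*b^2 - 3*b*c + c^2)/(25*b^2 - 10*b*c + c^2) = (-2*b - c)/(5*b - c)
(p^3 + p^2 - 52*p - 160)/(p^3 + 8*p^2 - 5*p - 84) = (p^2 - 3*p - 40)/(p^2 + 4*p - 21)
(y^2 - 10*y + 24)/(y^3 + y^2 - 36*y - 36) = (y - 4)/(y^2 + 7*y + 6)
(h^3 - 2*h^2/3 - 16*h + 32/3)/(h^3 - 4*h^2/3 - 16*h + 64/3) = (3*h - 2)/(3*h - 4)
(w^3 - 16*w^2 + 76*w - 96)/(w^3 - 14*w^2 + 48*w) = (w - 2)/w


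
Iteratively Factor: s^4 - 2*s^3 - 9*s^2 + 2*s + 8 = (s + 1)*(s^3 - 3*s^2 - 6*s + 8) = (s - 4)*(s + 1)*(s^2 + s - 2) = (s - 4)*(s + 1)*(s + 2)*(s - 1)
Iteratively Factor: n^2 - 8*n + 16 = (n - 4)*(n - 4)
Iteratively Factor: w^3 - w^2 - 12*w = (w + 3)*(w^2 - 4*w) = w*(w + 3)*(w - 4)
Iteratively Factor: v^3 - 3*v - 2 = (v + 1)*(v^2 - v - 2) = (v + 1)^2*(v - 2)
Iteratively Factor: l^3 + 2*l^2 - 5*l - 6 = (l + 1)*(l^2 + l - 6) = (l + 1)*(l + 3)*(l - 2)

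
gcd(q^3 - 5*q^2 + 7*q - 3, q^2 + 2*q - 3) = q - 1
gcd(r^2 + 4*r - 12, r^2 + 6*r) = r + 6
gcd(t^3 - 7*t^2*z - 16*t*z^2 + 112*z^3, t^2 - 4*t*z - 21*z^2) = -t + 7*z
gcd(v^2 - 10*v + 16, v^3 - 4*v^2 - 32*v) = v - 8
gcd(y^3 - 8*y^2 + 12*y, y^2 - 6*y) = y^2 - 6*y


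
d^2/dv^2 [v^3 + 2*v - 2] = 6*v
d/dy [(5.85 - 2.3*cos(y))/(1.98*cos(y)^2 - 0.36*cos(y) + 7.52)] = (-4.554*cos(y)^2 + 23.166*cos(y) + 15.19)*sin(y)/(3.9204*cos(y)^4 - 1.4256*cos(y)^3 + 29.9088*cos(y)^2 - 5.4144*cos(y) + 56.5504)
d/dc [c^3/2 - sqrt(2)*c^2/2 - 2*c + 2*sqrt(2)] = 3*c^2/2 - sqrt(2)*c - 2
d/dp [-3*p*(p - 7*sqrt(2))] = -6*p + 21*sqrt(2)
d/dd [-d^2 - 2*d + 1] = -2*d - 2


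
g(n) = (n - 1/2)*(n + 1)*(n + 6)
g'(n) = (n - 1/2)*(n + 1) + (n - 1/2)*(n + 6) + (n + 1)*(n + 6)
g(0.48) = -0.19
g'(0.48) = 9.43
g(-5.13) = 20.23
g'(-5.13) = 14.76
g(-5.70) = 8.74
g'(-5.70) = 25.87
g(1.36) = 14.94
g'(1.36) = 25.73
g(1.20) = 11.09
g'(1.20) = 22.42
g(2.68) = 69.63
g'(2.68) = 58.89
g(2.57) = 63.33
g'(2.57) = 55.72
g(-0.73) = -1.75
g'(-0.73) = -5.39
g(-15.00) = -1953.00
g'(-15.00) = 482.50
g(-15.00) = -1953.00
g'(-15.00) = 482.50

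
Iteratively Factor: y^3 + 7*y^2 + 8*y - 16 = (y + 4)*(y^2 + 3*y - 4) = (y - 1)*(y + 4)*(y + 4)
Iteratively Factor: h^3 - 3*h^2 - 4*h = (h - 4)*(h^2 + h) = (h - 4)*(h + 1)*(h)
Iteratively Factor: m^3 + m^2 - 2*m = (m)*(m^2 + m - 2) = m*(m - 1)*(m + 2)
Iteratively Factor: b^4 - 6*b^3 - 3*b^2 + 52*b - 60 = (b + 3)*(b^3 - 9*b^2 + 24*b - 20) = (b - 2)*(b + 3)*(b^2 - 7*b + 10) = (b - 5)*(b - 2)*(b + 3)*(b - 2)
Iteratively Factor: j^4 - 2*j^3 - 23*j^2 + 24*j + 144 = (j + 3)*(j^3 - 5*j^2 - 8*j + 48) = (j - 4)*(j + 3)*(j^2 - j - 12) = (j - 4)*(j + 3)^2*(j - 4)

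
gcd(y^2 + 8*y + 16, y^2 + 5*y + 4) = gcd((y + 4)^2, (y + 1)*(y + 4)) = y + 4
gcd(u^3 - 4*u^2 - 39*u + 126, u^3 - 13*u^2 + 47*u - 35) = u - 7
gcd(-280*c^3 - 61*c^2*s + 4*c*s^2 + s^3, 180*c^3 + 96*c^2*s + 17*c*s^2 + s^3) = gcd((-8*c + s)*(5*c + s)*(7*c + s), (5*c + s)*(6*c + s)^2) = 5*c + s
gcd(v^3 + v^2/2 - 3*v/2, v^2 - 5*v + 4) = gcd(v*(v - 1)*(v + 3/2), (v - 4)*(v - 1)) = v - 1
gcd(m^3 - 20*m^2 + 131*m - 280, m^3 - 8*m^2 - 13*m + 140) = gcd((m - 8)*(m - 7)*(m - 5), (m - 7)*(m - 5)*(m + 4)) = m^2 - 12*m + 35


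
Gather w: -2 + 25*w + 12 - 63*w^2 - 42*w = -63*w^2 - 17*w + 10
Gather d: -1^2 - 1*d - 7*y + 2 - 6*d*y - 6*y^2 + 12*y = d*(-6*y - 1) - 6*y^2 + 5*y + 1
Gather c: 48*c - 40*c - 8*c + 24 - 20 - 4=0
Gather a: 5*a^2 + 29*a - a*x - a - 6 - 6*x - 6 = 5*a^2 + a*(28 - x) - 6*x - 12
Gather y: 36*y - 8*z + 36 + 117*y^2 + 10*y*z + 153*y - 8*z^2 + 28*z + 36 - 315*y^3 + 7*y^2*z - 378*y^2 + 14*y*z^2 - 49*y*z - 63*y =-315*y^3 + y^2*(7*z - 261) + y*(14*z^2 - 39*z + 126) - 8*z^2 + 20*z + 72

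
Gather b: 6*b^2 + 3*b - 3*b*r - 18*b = 6*b^2 + b*(-3*r - 15)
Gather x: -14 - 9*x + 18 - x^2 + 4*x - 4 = -x^2 - 5*x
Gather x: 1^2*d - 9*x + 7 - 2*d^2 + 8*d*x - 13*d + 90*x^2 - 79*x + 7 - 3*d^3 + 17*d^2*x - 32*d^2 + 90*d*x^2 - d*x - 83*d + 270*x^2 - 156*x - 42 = -3*d^3 - 34*d^2 - 95*d + x^2*(90*d + 360) + x*(17*d^2 + 7*d - 244) - 28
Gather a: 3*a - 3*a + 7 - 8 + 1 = 0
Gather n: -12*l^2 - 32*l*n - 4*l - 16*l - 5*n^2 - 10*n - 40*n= -12*l^2 - 20*l - 5*n^2 + n*(-32*l - 50)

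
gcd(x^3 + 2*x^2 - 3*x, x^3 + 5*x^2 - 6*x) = x^2 - x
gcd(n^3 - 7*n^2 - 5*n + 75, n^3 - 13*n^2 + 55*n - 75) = n^2 - 10*n + 25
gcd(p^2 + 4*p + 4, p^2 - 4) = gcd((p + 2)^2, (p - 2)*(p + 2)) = p + 2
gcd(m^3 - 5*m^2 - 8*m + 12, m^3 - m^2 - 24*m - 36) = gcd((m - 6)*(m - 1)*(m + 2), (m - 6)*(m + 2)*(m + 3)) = m^2 - 4*m - 12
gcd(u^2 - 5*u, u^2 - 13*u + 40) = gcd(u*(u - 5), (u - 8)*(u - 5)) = u - 5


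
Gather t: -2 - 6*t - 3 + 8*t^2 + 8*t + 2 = 8*t^2 + 2*t - 3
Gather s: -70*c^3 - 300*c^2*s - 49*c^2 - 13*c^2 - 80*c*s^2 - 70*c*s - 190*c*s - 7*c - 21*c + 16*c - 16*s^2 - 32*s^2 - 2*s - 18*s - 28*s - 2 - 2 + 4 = -70*c^3 - 62*c^2 - 12*c + s^2*(-80*c - 48) + s*(-300*c^2 - 260*c - 48)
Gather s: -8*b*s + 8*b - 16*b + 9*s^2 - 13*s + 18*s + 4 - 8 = -8*b + 9*s^2 + s*(5 - 8*b) - 4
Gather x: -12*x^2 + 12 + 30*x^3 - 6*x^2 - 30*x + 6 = 30*x^3 - 18*x^2 - 30*x + 18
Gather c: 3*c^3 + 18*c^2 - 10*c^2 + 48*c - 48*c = 3*c^3 + 8*c^2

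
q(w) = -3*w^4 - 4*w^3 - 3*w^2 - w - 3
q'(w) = -12*w^3 - 12*w^2 - 6*w - 1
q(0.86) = -10.26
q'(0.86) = -22.67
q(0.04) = -3.05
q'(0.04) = -1.26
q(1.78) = -66.96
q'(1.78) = -117.38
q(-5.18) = -1682.28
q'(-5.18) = 1375.99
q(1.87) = -78.20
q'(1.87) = -132.65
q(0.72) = -7.57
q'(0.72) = -16.02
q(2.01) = -98.58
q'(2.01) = -158.99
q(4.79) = -2095.53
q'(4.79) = -1623.90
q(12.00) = -69567.00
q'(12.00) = -22537.00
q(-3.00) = -162.00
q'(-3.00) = 233.00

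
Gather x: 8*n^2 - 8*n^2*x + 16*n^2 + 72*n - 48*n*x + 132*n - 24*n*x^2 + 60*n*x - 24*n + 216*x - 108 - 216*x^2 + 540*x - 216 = 24*n^2 + 180*n + x^2*(-24*n - 216) + x*(-8*n^2 + 12*n + 756) - 324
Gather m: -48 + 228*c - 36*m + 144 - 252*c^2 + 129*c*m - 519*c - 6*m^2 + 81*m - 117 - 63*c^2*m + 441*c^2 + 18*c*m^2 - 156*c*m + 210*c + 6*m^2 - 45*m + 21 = 189*c^2 + 18*c*m^2 - 81*c + m*(-63*c^2 - 27*c)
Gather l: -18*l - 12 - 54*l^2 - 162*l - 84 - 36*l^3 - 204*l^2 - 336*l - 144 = -36*l^3 - 258*l^2 - 516*l - 240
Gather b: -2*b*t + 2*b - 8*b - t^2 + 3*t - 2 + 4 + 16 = b*(-2*t - 6) - t^2 + 3*t + 18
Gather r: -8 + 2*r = 2*r - 8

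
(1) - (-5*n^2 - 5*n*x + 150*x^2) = 5*n^2 + 5*n*x - 150*x^2 + 1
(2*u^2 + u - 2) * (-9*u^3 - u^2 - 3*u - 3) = -18*u^5 - 11*u^4 + 11*u^3 - 7*u^2 + 3*u + 6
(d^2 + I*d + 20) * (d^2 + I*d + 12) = d^4 + 2*I*d^3 + 31*d^2 + 32*I*d + 240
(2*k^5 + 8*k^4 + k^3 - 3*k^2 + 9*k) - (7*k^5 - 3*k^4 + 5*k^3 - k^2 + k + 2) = -5*k^5 + 11*k^4 - 4*k^3 - 2*k^2 + 8*k - 2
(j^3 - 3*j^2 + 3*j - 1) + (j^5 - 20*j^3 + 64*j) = j^5 - 19*j^3 - 3*j^2 + 67*j - 1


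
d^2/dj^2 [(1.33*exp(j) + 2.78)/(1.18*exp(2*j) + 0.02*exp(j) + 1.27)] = (1.851892*exp(4*j) + 15.4521*exp(3*j) - 11.762004*exp(2*j) - 16.697102*exp(j) + 2.074545)*exp(j)/(1.643032*exp(6*j) + 0.083544*exp(5*j) + 5.30646*exp(4*j) + 0.17984*exp(3*j) + 5.71119*exp(2*j) + 0.096774*exp(j) + 2.048383)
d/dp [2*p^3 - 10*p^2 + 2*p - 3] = 6*p^2 - 20*p + 2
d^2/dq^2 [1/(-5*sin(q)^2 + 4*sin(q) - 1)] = 2*(50*sin(q)^4 - 30*sin(q)^3 - 77*sin(q)^2 + 62*sin(q) - 11)/(5*sin(q)^2 - 4*sin(q) + 1)^3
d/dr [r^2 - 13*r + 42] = 2*r - 13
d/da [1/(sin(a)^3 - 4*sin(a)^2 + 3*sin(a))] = (-3*cos(a) + 8/tan(a) - 3*cos(a)/sin(a)^2)/((sin(a) - 3)^2*(sin(a) - 1)^2)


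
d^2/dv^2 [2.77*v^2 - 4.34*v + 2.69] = 5.54000000000000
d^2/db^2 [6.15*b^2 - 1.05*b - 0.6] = 12.3000000000000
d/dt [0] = 0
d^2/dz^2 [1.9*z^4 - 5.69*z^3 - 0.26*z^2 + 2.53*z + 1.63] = 22.8*z^2 - 34.14*z - 0.52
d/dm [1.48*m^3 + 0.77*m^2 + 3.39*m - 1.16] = 4.44*m^2 + 1.54*m + 3.39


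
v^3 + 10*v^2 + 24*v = v*(v + 4)*(v + 6)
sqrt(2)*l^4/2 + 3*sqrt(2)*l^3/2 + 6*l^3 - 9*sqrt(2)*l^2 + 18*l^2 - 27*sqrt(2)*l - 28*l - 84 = (l + 3)*(l - 2*sqrt(2))*(l + 7*sqrt(2))*(sqrt(2)*l/2 + 1)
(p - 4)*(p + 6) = p^2 + 2*p - 24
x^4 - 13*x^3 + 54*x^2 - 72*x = x*(x - 6)*(x - 4)*(x - 3)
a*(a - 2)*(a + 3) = a^3 + a^2 - 6*a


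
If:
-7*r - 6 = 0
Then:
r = -6/7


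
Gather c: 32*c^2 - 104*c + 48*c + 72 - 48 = 32*c^2 - 56*c + 24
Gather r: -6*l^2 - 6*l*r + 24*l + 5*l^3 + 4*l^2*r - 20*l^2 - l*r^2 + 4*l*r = 5*l^3 - 26*l^2 - l*r^2 + 24*l + r*(4*l^2 - 2*l)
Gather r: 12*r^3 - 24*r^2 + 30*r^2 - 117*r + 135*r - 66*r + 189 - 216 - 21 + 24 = 12*r^3 + 6*r^2 - 48*r - 24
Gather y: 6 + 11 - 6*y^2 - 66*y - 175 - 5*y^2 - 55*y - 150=-11*y^2 - 121*y - 308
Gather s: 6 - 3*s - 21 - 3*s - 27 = -6*s - 42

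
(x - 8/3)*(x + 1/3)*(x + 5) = x^3 + 8*x^2/3 - 113*x/9 - 40/9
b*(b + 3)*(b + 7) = b^3 + 10*b^2 + 21*b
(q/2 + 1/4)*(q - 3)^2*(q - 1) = q^4/2 - 13*q^3/4 + 23*q^2/4 - 3*q/4 - 9/4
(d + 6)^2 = d^2 + 12*d + 36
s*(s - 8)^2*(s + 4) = s^4 - 12*s^3 + 256*s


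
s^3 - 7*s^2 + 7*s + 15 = (s - 5)*(s - 3)*(s + 1)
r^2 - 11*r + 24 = (r - 8)*(r - 3)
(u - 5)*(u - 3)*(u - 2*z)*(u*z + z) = u^4*z - 2*u^3*z^2 - 7*u^3*z + 14*u^2*z^2 + 7*u^2*z - 14*u*z^2 + 15*u*z - 30*z^2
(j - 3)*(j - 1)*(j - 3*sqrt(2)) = j^3 - 3*sqrt(2)*j^2 - 4*j^2 + 3*j + 12*sqrt(2)*j - 9*sqrt(2)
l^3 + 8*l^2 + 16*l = l*(l + 4)^2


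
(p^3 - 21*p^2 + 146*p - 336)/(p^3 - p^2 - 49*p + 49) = (p^2 - 14*p + 48)/(p^2 + 6*p - 7)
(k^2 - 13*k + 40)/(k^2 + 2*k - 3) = (k^2 - 13*k + 40)/(k^2 + 2*k - 3)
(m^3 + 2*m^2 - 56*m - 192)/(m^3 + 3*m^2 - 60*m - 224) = (m + 6)/(m + 7)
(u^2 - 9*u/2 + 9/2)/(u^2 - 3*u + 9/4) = 2*(u - 3)/(2*u - 3)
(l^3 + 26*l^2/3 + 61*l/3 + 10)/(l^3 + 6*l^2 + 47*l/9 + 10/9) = 3*(l + 3)/(3*l + 1)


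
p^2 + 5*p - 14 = (p - 2)*(p + 7)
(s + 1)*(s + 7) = s^2 + 8*s + 7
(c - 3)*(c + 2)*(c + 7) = c^3 + 6*c^2 - 13*c - 42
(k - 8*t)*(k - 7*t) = k^2 - 15*k*t + 56*t^2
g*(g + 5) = g^2 + 5*g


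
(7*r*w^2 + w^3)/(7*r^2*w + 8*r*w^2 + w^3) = w/(r + w)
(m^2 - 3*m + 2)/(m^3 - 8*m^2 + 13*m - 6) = (m - 2)/(m^2 - 7*m + 6)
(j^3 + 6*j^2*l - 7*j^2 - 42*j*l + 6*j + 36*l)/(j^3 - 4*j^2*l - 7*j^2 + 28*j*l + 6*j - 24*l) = (j + 6*l)/(j - 4*l)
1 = 1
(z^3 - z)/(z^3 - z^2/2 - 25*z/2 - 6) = 2*z*(1 - z^2)/(-2*z^3 + z^2 + 25*z + 12)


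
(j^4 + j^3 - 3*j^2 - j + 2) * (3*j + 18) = 3*j^5 + 21*j^4 + 9*j^3 - 57*j^2 - 12*j + 36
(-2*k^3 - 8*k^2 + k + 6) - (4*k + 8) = -2*k^3 - 8*k^2 - 3*k - 2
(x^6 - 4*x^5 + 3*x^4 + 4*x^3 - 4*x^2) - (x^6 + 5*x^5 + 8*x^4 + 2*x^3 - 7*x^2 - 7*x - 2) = -9*x^5 - 5*x^4 + 2*x^3 + 3*x^2 + 7*x + 2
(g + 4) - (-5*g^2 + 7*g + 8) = 5*g^2 - 6*g - 4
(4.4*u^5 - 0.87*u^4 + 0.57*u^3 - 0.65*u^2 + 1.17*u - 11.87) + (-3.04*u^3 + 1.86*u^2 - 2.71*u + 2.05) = 4.4*u^5 - 0.87*u^4 - 2.47*u^3 + 1.21*u^2 - 1.54*u - 9.82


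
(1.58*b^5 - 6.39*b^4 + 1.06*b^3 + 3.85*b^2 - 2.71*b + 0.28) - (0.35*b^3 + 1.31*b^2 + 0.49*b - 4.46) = 1.58*b^5 - 6.39*b^4 + 0.71*b^3 + 2.54*b^2 - 3.2*b + 4.74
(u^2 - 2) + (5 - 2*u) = u^2 - 2*u + 3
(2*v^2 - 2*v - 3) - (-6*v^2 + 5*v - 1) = 8*v^2 - 7*v - 2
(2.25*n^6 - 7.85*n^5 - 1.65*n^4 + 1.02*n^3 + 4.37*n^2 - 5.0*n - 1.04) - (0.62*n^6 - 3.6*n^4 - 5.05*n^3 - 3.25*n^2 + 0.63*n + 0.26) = 1.63*n^6 - 7.85*n^5 + 1.95*n^4 + 6.07*n^3 + 7.62*n^2 - 5.63*n - 1.3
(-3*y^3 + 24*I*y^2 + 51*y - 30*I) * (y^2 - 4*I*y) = -3*y^5 + 36*I*y^4 + 147*y^3 - 234*I*y^2 - 120*y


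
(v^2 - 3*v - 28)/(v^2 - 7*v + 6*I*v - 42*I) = (v + 4)/(v + 6*I)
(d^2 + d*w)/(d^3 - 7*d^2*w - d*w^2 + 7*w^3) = d/(d^2 - 8*d*w + 7*w^2)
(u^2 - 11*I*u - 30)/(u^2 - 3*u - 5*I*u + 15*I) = (u - 6*I)/(u - 3)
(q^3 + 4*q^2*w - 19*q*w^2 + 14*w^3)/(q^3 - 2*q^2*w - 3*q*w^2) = (-q^3 - 4*q^2*w + 19*q*w^2 - 14*w^3)/(q*(-q^2 + 2*q*w + 3*w^2))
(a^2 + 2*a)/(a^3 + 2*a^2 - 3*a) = (a + 2)/(a^2 + 2*a - 3)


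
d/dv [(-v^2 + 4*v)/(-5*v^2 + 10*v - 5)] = 2*(v + 2)/(5*(v^3 - 3*v^2 + 3*v - 1))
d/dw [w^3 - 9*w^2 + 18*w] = 3*w^2 - 18*w + 18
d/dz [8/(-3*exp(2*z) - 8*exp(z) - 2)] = (48*exp(z) + 64)*exp(z)/(3*exp(2*z) + 8*exp(z) + 2)^2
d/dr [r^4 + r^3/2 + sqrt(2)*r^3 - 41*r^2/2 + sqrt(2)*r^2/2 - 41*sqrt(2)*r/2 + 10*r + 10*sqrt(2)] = 4*r^3 + 3*r^2/2 + 3*sqrt(2)*r^2 - 41*r + sqrt(2)*r - 41*sqrt(2)/2 + 10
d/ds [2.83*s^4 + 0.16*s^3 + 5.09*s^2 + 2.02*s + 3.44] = 11.32*s^3 + 0.48*s^2 + 10.18*s + 2.02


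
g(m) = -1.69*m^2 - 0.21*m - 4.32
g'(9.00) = -30.63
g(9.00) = -143.10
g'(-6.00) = 20.07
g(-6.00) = -63.90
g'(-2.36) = 7.77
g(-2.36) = -13.24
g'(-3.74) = 12.43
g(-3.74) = -27.17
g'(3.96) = -13.59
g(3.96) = -31.65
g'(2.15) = -7.48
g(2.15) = -12.58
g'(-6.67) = 22.33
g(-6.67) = -78.11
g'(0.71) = -2.61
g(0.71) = -5.32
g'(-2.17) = 7.12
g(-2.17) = -11.82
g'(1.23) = -4.37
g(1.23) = -7.14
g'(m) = -3.38*m - 0.21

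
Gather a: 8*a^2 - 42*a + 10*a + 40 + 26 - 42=8*a^2 - 32*a + 24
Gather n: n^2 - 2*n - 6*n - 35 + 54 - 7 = n^2 - 8*n + 12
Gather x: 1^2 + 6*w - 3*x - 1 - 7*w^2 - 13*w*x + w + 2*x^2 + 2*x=-7*w^2 + 7*w + 2*x^2 + x*(-13*w - 1)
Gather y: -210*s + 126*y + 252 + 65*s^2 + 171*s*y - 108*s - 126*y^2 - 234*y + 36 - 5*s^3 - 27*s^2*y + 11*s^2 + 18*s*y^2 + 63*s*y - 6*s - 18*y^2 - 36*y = -5*s^3 + 76*s^2 - 324*s + y^2*(18*s - 144) + y*(-27*s^2 + 234*s - 144) + 288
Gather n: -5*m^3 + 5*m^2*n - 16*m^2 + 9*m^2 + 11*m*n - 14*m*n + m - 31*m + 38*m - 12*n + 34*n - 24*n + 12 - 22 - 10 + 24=-5*m^3 - 7*m^2 + 8*m + n*(5*m^2 - 3*m - 2) + 4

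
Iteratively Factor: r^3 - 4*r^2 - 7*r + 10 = (r - 1)*(r^2 - 3*r - 10) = (r - 5)*(r - 1)*(r + 2)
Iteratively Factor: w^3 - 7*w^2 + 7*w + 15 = (w - 3)*(w^2 - 4*w - 5) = (w - 3)*(w + 1)*(w - 5)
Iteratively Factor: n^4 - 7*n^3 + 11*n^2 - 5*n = (n - 5)*(n^3 - 2*n^2 + n) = (n - 5)*(n - 1)*(n^2 - n) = n*(n - 5)*(n - 1)*(n - 1)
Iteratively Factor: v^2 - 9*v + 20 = (v - 5)*(v - 4)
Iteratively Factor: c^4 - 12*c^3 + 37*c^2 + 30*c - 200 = (c + 2)*(c^3 - 14*c^2 + 65*c - 100) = (c - 5)*(c + 2)*(c^2 - 9*c + 20) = (c - 5)*(c - 4)*(c + 2)*(c - 5)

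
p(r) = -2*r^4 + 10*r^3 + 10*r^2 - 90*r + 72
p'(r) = -8*r^3 + 30*r^2 + 20*r - 90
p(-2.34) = 149.26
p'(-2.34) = 129.97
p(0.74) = 14.33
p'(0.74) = -62.01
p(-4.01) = -568.25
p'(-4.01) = 828.05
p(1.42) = -15.13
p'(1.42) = -24.01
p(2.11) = -19.08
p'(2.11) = 10.61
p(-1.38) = 181.71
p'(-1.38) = -39.44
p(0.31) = 45.34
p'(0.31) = -81.16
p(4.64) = -58.38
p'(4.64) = -150.49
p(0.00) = 72.00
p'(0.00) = -90.00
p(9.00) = -5760.00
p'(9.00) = -3312.00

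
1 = 1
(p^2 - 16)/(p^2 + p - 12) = (p - 4)/(p - 3)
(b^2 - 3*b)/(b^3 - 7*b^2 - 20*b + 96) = b/(b^2 - 4*b - 32)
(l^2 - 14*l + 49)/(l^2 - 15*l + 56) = (l - 7)/(l - 8)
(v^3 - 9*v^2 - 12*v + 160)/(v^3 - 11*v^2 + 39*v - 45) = (v^2 - 4*v - 32)/(v^2 - 6*v + 9)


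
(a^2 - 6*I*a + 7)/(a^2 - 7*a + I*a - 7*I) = (a - 7*I)/(a - 7)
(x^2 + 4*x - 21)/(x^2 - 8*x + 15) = (x + 7)/(x - 5)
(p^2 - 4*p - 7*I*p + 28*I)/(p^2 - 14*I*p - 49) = (p - 4)/(p - 7*I)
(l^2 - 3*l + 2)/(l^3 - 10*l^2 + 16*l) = (l - 1)/(l*(l - 8))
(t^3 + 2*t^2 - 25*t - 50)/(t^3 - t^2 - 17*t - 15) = (t^2 + 7*t + 10)/(t^2 + 4*t + 3)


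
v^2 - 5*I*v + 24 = (v - 8*I)*(v + 3*I)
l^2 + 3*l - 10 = (l - 2)*(l + 5)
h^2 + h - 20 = (h - 4)*(h + 5)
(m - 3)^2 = m^2 - 6*m + 9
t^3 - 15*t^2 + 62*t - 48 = (t - 8)*(t - 6)*(t - 1)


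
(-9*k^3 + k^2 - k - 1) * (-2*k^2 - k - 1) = 18*k^5 + 7*k^4 + 10*k^3 + 2*k^2 + 2*k + 1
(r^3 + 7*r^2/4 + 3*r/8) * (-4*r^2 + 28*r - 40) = -4*r^5 + 21*r^4 + 15*r^3/2 - 119*r^2/2 - 15*r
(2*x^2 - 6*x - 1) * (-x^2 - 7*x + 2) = -2*x^4 - 8*x^3 + 47*x^2 - 5*x - 2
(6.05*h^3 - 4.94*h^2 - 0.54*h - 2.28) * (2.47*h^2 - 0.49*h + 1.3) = 14.9435*h^5 - 15.1663*h^4 + 8.9518*h^3 - 11.789*h^2 + 0.4152*h - 2.964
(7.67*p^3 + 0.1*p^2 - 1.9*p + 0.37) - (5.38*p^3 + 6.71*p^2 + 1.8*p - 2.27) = 2.29*p^3 - 6.61*p^2 - 3.7*p + 2.64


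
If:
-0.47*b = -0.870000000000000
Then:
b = 1.85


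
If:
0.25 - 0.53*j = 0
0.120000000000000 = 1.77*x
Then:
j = 0.47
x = 0.07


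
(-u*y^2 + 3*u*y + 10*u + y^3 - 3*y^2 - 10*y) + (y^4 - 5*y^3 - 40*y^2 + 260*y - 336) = -u*y^2 + 3*u*y + 10*u + y^4 - 4*y^3 - 43*y^2 + 250*y - 336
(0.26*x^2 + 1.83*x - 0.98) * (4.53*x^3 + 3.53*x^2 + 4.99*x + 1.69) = 1.1778*x^5 + 9.2077*x^4 + 3.3179*x^3 + 6.1117*x^2 - 1.7975*x - 1.6562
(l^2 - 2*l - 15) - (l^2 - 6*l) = 4*l - 15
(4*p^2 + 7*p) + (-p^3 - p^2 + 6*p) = -p^3 + 3*p^2 + 13*p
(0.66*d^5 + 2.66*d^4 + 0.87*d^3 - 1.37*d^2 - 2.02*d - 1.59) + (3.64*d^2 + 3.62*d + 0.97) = 0.66*d^5 + 2.66*d^4 + 0.87*d^3 + 2.27*d^2 + 1.6*d - 0.62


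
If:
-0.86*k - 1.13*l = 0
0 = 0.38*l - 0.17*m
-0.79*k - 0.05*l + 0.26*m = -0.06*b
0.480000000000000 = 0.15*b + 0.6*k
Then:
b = 2.66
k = 0.13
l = -0.10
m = -0.23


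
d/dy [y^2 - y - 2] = 2*y - 1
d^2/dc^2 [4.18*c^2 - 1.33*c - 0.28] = 8.36000000000000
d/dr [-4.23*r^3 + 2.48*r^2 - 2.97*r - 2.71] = -12.69*r^2 + 4.96*r - 2.97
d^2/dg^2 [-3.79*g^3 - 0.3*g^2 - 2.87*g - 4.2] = -22.74*g - 0.6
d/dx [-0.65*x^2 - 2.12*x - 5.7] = -1.3*x - 2.12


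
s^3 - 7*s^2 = s^2*(s - 7)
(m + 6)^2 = m^2 + 12*m + 36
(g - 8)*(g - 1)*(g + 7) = g^3 - 2*g^2 - 55*g + 56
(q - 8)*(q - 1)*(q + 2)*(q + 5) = q^4 - 2*q^3 - 45*q^2 - 34*q + 80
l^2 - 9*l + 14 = (l - 7)*(l - 2)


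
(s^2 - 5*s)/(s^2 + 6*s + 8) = s*(s - 5)/(s^2 + 6*s + 8)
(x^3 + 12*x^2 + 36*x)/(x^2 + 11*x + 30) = x*(x + 6)/(x + 5)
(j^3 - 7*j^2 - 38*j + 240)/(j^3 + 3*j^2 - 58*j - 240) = (j - 5)/(j + 5)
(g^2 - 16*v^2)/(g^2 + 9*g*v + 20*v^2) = (g - 4*v)/(g + 5*v)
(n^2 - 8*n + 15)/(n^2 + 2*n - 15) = (n - 5)/(n + 5)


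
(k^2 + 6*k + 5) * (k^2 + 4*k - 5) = k^4 + 10*k^3 + 24*k^2 - 10*k - 25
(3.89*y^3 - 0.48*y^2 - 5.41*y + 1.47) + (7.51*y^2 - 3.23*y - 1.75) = 3.89*y^3 + 7.03*y^2 - 8.64*y - 0.28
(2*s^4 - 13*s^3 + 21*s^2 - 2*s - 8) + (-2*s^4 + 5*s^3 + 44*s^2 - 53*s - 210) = -8*s^3 + 65*s^2 - 55*s - 218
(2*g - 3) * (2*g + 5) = 4*g^2 + 4*g - 15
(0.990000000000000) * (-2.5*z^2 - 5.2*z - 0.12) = -2.475*z^2 - 5.148*z - 0.1188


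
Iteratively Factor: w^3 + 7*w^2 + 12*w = (w + 3)*(w^2 + 4*w) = w*(w + 3)*(w + 4)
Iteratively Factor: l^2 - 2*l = (l - 2)*(l)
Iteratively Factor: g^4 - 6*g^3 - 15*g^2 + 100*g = (g + 4)*(g^3 - 10*g^2 + 25*g) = (g - 5)*(g + 4)*(g^2 - 5*g) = g*(g - 5)*(g + 4)*(g - 5)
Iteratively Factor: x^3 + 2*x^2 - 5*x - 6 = (x - 2)*(x^2 + 4*x + 3) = (x - 2)*(x + 3)*(x + 1)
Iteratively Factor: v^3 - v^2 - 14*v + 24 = (v - 2)*(v^2 + v - 12) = (v - 2)*(v + 4)*(v - 3)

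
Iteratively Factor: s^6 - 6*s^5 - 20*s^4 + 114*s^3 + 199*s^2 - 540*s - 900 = (s - 3)*(s^5 - 3*s^4 - 29*s^3 + 27*s^2 + 280*s + 300) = (s - 3)*(s + 2)*(s^4 - 5*s^3 - 19*s^2 + 65*s + 150) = (s - 5)*(s - 3)*(s + 2)*(s^3 - 19*s - 30) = (s - 5)^2*(s - 3)*(s + 2)*(s^2 + 5*s + 6) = (s - 5)^2*(s - 3)*(s + 2)^2*(s + 3)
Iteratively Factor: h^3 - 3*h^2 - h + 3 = (h - 3)*(h^2 - 1) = (h - 3)*(h + 1)*(h - 1)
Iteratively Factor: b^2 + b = (b)*(b + 1)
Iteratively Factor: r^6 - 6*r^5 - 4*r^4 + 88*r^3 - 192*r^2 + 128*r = (r + 4)*(r^5 - 10*r^4 + 36*r^3 - 56*r^2 + 32*r) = (r - 2)*(r + 4)*(r^4 - 8*r^3 + 20*r^2 - 16*r) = (r - 4)*(r - 2)*(r + 4)*(r^3 - 4*r^2 + 4*r) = (r - 4)*(r - 2)^2*(r + 4)*(r^2 - 2*r) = (r - 4)*(r - 2)^3*(r + 4)*(r)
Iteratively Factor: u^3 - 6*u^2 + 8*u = (u)*(u^2 - 6*u + 8) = u*(u - 4)*(u - 2)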